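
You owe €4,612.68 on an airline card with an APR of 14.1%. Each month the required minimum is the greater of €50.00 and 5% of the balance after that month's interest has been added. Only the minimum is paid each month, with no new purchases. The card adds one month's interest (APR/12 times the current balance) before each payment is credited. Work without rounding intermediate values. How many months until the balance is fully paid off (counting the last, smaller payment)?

62 months

Monthly rate r = 14.1%/12 = 1.175% = 0.01175.
While 5% of the post-interest balance exceeds €50.00, each month B ← (B·(1+r))·(1 − 0.05), i.e. B shrinks by the factor (1+r)·0.95 = 0.96116.
This holds for months 1–39. Entering month 40 the balance is €984.08; 5% of the post-interest balance is now below €50.00, so the flat €50.00 minimum applies from here.
From month 40 a fixed €50.00 at rate r clears €984.08 in 23 more payments. Total: 39 + 23 = 62 months.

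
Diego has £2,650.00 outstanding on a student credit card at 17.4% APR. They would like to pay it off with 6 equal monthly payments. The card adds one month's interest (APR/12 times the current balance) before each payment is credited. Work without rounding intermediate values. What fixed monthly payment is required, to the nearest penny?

£464.35

Monthly rate r = 17.4%/12 = 1.45% = 0.0145.
Level-payment amortization: P = B₀·r / (1 − (1+r)^(−n)) = 2650.00·0.0145 / (1 − 1.0145^(−6)).
Denominator 1 − (1+r)^(−6) = 0.0827500605.
P = 38.425 / 0.0827500605 ≈ 464.35.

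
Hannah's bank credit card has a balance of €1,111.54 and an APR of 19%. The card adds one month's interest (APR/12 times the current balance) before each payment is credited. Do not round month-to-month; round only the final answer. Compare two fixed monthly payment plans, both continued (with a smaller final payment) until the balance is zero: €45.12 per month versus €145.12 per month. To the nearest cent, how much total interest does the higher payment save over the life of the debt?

€225.57

Monthly rate r = 19%/12 = 1.58333% = 0.0158333.
At €45.12/mo: n = ⌈−ln(1 − rB₀/P)/ln(1+r)⌉ = 32 payments (last €21.35); total interest = total paid − €1,111.54 = €308.53.
At €145.12/mo: 9 payments (last €33.54); total interest €82.96.
Interest saved = €308.53 − €82.96 = €225.57.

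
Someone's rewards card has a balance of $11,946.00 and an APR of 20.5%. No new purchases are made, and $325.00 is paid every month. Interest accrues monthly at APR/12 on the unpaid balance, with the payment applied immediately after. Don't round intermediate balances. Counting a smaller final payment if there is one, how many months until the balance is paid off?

59 payments

Monthly rate r = 20.5%/12 = 1.70833% = 0.0170833.
Recurrence: B ← B·(1+r) − $325.00.
Month 1: interest $204.08; balance after payment $11,825.08.
Month 2: interest $202.01; balance after payment $11,702.09.
Closed form: n = −ln(1 − rB₀/P)/ln(1+r) = −ln(0.37207)/ln(1.01708) ≈ 58.367, so the balance reaches zero during payment 59.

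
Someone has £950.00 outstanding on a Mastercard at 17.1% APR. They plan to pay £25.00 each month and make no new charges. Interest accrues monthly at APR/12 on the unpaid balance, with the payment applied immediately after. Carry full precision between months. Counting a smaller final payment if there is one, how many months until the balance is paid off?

56 payments

Monthly rate r = 17.1%/12 = 1.425% = 0.01425.
Recurrence: B ← B·(1+r) − £25.00.
Month 1: interest £13.54; balance after payment £938.54.
Month 2: interest £13.37; balance after payment £926.91.
Closed form: n = −ln(1 − rB₀/P)/ln(1+r) = −ln(0.4585)/ln(1.01425) ≈ 55.111, so the balance reaches zero during payment 56.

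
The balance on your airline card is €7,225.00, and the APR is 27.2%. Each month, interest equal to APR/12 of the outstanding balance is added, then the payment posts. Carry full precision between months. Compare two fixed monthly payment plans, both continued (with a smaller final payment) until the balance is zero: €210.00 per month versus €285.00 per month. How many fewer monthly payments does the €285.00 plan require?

29 fewer payments

Monthly rate r = 27.2%/12 = 2.26667% = 0.0226667.
At €210.00/mo: n = ⌈−ln(1 − rB₀/P)/ln(1+r)⌉ = 68 payments (last €110.17); total interest = total paid − €7,225.00 = €6,955.17.
At €285.00/mo: 39 payments (last €39.23); total interest €3,644.23.
Payments saved = 68 − 39 = 29.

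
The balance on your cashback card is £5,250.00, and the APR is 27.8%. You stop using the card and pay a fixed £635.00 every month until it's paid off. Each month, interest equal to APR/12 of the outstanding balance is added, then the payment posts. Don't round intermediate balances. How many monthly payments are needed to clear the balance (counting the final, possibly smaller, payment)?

10 payments

Monthly rate r = 27.8%/12 = 2.31667% = 0.0231667.
Recurrence: B ← B·(1+r) − £635.00.
Month 1: interest £121.63; balance after payment £4,736.62.
Month 2: interest £109.73; balance after payment £4,211.36.
Closed form: n = −ln(1 − rB₀/P)/ln(1+r) = −ln(0.80846)/ln(1.02317) ≈ 9.284, so the balance reaches zero during payment 10.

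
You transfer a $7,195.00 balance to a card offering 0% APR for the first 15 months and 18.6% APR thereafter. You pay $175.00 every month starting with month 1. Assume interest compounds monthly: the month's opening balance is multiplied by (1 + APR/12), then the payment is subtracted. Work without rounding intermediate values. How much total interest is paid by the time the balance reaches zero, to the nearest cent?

Promo months 1–15 at r₀ = 0%/12 = 0; months 16+ at r₁ = 18.6%/12 = 0.0155.
After month 15 (no interest yet): B = $7,195.00 − 15·$175.00 = $4,570.00.
Then at r₁ with $175.00/mo: n₂ = −ln(1 − r₁·B/P)/ln(1+r₁) ≈ 33.73 → 34 more payments.
Total paid = 48·$175.00 + $128.07 = $8,528.07; interest = $8,528.07 − $7,195.00 = $1,333.07.

$1,333.07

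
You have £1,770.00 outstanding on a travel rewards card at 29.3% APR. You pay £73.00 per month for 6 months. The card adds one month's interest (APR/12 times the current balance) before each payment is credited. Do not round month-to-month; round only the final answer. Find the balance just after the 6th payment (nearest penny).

Monthly rate r = 29.3%/12 = 2.44167% = 0.0244167.
Each month: B ← B·(1+r) − £73.00.
Month 1: interest £43.22; balance after payment £1,740.22.
Month 2: interest £42.49; balance after payment £1,709.71.
Month 3: interest £41.75; balance after payment £1,678.45.
Month 4: interest £40.98; balance after payment £1,646.44.
Month 5: interest £40.20; balance after payment £1,613.64.
Month 6: interest £39.40; balance after payment £1,580.04.

£1,580.04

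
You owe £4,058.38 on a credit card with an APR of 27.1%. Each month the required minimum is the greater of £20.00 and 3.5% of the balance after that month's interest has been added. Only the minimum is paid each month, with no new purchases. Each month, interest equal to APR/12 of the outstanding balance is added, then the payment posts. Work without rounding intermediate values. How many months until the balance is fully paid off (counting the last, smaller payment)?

194 months

Monthly rate r = 27.1%/12 = 2.25833% = 0.0225833.
While 3.5% of the post-interest balance exceeds £20.00, each month B ← (B·(1+r))·(1 − 0.035), i.e. B shrinks by the factor (1+r)·0.965 = 0.98679.
This holds for months 1–150. Entering month 151 the balance is £552.40; 3.5% of the post-interest balance is now below £20.00, so the flat £20.00 minimum applies from here.
From month 151 a fixed £20.00 at rate r clears £552.40 in 44 more payments. Total: 150 + 44 = 194 months.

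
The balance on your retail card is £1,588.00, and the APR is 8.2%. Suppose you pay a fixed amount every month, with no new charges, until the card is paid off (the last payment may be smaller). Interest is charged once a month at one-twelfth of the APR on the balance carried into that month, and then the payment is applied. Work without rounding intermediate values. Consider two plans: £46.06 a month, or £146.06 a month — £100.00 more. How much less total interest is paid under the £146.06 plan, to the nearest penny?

£161.24

Monthly rate r = 8.2%/12 = 0.683333% = 0.00683333.
At £46.06/mo: n = ⌈−ln(1 − rB₀/P)/ln(1+r)⌉ = 40 payments (last £20.73); total interest = total paid − £1,588.00 = £229.07.
At £146.06/mo: 12 payments (last £49.17); total interest £67.83.
Interest saved = £229.07 − £67.83 = £161.24.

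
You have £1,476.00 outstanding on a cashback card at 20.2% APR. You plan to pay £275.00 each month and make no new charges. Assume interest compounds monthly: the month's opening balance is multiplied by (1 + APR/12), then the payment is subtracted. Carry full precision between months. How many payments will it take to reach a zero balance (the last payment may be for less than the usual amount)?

Monthly rate r = 20.2%/12 = 1.68333% = 0.0168333.
Recurrence: B ← B·(1+r) − £275.00.
Month 1: interest £24.85; balance after payment £1,225.85.
Month 2: interest £20.64; balance after payment £971.48.
Month 3: interest £16.35; balance after payment £712.83.
Month 4: interest £12.00; balance after payment £449.83.
Month 5: interest £7.57; balance after payment £182.41.
Month 6: interest £3.07; balance after payment £0.00.

6 payments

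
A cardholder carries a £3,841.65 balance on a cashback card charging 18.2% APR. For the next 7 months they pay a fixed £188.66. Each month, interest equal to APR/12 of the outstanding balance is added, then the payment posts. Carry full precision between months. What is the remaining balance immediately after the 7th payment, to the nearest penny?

£2,886.29

Monthly rate r = 18.2%/12 = 1.51667% = 0.0151667.
Each month: B ← B·(1+r) − £188.66.
Month 1: interest £58.27; balance after payment £3,711.26.
Month 2: interest £56.29; balance after payment £3,578.88.
Month 3: interest £54.28; balance after payment £3,444.50.
Month 4: interest £52.24; balance after payment £3,308.08.
Month 5: interest £50.17; balance after payment £3,169.60.
Month 6: interest £48.07; balance after payment £3,029.01.
Month 7: interest £45.94; balance after payment £2,886.29.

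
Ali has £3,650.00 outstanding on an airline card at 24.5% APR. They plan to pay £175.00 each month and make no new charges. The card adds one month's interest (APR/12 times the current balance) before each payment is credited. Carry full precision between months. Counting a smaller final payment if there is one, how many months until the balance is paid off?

Monthly rate r = 24.5%/12 = 2.04167% = 0.0204167.
Recurrence: B ← B·(1+r) − £175.00.
Month 1: interest £74.52; balance after payment £3,549.52.
Month 2: interest £72.47; balance after payment £3,446.99.
Closed form: n = −ln(1 − rB₀/P)/ln(1+r) = −ln(0.57417)/ln(1.02042) ≈ 27.452, so the balance reaches zero during payment 28.

28 payments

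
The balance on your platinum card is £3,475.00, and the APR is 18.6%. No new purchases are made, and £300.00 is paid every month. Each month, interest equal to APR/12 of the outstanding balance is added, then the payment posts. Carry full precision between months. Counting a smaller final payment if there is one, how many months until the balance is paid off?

Monthly rate r = 18.6%/12 = 1.55% = 0.0155.
Recurrence: B ← B·(1+r) − £300.00.
Month 1: interest £53.86; balance after payment £3,228.86.
Month 2: interest £50.05; balance after payment £2,978.91.
Closed form: n = −ln(1 − rB₀/P)/ln(1+r) = −ln(0.82046)/ln(1.0155) ≈ 12.866, so the balance reaches zero during payment 13.

13 months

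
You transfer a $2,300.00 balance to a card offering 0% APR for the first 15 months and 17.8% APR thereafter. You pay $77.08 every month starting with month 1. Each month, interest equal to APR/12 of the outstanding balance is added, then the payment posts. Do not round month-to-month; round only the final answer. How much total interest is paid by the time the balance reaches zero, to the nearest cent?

Promo months 1–15 at r₀ = 0%/12 = 0; months 16+ at r₁ = 17.8%/12 = 0.0148333.
After month 15 (no interest yet): B = $2,300.00 − 15·$77.08 = $1,143.80.
Then at r₁ with $77.08/mo: n₂ = −ln(1 − r₁·B/P)/ln(1+r₁) ≈ 16.88 → 17 more payments.
Total paid = 31·$77.08 + $68.20 = $2,457.68; interest = $2,457.68 − $2,300.00 = $157.68.

$157.68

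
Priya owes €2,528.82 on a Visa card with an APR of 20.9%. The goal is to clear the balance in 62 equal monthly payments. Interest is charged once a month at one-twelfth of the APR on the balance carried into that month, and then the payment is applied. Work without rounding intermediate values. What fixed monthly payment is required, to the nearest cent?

€67.02

Monthly rate r = 20.9%/12 = 1.74167% = 0.0174167.
Level-payment amortization: P = B₀·r / (1 − (1+r)^(−n)) = 2528.82·0.0174167 / (1 − 1.01742^(−62)).
Denominator 1 − (1+r)^(−62) = 0.657175822.
P = 44.0436 / 0.657175822 ≈ 67.02.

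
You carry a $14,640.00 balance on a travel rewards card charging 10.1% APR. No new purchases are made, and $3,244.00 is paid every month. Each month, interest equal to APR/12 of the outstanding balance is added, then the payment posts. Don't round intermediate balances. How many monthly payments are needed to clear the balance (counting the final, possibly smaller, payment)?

Monthly rate r = 10.1%/12 = 0.841667% = 0.00841667.
Recurrence: B ← B·(1+r) − $3,244.00.
Month 1: interest $123.22; balance after payment $11,519.22.
Month 2: interest $96.95; balance after payment $8,372.17.
Month 3: interest $70.47; balance after payment $5,198.64.
Month 4: interest $43.76; balance after payment $1,998.39.
Month 5: interest $16.82; balance after payment $0.00.

5 months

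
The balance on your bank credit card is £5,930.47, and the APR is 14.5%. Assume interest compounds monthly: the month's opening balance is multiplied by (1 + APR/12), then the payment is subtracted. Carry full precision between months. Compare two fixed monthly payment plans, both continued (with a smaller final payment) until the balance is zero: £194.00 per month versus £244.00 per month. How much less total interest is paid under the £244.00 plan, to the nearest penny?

Monthly rate r = 14.5%/12 = 1.20833% = 0.0120833.
At £194.00/mo: n = ⌈−ln(1 − rB₀/P)/ln(1+r)⌉ = 39 payments (last £75.19); total interest = total paid − £5,930.47 = £1,516.72.
At £244.00/mo: 29 payments (last £231.51); total interest £1,133.04.
Interest saved = £1,516.72 − £1,133.04 = £383.68.

£383.68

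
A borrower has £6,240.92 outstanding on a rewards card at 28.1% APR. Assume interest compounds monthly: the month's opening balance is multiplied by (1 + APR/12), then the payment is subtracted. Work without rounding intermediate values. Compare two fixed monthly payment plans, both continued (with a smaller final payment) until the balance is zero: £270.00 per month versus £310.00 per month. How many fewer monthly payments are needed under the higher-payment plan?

6 fewer payments

Monthly rate r = 28.1%/12 = 2.34167% = 0.0234167.
At £270.00/mo: n = ⌈−ln(1 − rB₀/P)/ln(1+r)⌉ = 34 payments (last £180.81); total interest = total paid − £6,240.92 = £2,849.89.
At £310.00/mo: 28 payments (last £169.75); total interest £2,298.83.
Payments saved = 34 − 28 = 6.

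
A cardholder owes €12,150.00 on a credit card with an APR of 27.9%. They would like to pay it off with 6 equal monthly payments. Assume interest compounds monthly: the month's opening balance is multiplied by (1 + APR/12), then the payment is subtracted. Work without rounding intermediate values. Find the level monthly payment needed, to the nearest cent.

Monthly rate r = 27.9%/12 = 2.325% = 0.02325.
Level-payment amortization: P = B₀·r / (1 − (1+r)^(−n)) = 12150.00·0.02325 / (1 − 1.02325^(−6)).
Denominator 1 − (1+r)^(−6) = 0.128816824.
P = 282.488 / 0.128816824 ≈ 2192.94.

€2,192.94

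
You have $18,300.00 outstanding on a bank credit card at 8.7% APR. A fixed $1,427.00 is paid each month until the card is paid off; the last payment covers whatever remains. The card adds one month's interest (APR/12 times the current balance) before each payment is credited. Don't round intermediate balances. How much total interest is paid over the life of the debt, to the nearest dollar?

Monthly rate r = 8.7%/12 = 0.725% = 0.00725.
Payoff takes n = ⌈−ln(1 − rB₀/P)/ln(1+r)⌉ = ⌈13.509⌉ = 14 payments; the last is $727.25.
Total paid = 13·$1,427.00 + $727.25 = $19,278.25.
Total interest = total paid − principal = $19,278.25 − $18,300.00 = $978.25.

$978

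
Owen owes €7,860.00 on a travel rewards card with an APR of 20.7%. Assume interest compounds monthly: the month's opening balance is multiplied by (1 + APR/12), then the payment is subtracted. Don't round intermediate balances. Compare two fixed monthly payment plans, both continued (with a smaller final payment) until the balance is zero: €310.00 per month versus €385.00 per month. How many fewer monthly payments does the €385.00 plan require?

Monthly rate r = 20.7%/12 = 1.725% = 0.01725.
At €310.00/mo: n = ⌈−ln(1 − rB₀/P)/ln(1+r)⌉ = 34 payments (last €195.27); total interest = total paid − €7,860.00 = €2,565.27.
At €385.00/mo: 26 payments (last €148.28); total interest €1,913.28.
Payments saved = 34 − 26 = 8.

8 fewer payments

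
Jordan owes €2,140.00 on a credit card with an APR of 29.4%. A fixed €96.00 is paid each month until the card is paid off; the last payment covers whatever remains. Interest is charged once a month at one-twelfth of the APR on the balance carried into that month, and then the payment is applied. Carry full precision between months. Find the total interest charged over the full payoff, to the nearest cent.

Monthly rate r = 29.4%/12 = 2.45% = 0.0245.
Payoff takes n = ⌈−ln(1 − rB₀/P)/ln(1+r)⌉ = ⌈32.637⌉ = 33 payments; the last is €61.46.
Total paid = 32·€96.00 + €61.46 = €3,133.46.
Total interest = total paid − principal = €3,133.46 − €2,140.00 = €993.46.

€993.46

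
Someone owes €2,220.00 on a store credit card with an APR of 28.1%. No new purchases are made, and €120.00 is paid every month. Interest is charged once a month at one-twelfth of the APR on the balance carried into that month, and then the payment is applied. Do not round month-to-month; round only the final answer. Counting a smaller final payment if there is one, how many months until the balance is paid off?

25 months

Monthly rate r = 28.1%/12 = 2.34167% = 0.0234167.
Recurrence: B ← B·(1+r) − €120.00.
Month 1: interest €51.99; balance after payment €2,151.99.
Month 2: interest €50.39; balance after payment €2,082.38.
Closed form: n = −ln(1 − rB₀/P)/ln(1+r) = −ln(0.56679)/ln(1.02342) ≈ 24.529, so the balance reaches zero during payment 25.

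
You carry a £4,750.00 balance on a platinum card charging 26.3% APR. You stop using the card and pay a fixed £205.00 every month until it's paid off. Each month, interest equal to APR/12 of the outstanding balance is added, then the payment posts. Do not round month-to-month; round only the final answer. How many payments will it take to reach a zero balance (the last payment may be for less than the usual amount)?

33 payments

Monthly rate r = 26.3%/12 = 2.19167% = 0.0219167.
Recurrence: B ← B·(1+r) − £205.00.
Month 1: interest £104.10; balance after payment £4,649.10.
Month 2: interest £101.89; balance after payment £4,546.00.
Closed form: n = −ln(1 − rB₀/P)/ln(1+r) = −ln(0.49217)/ln(1.02192) ≈ 32.699, so the balance reaches zero during payment 33.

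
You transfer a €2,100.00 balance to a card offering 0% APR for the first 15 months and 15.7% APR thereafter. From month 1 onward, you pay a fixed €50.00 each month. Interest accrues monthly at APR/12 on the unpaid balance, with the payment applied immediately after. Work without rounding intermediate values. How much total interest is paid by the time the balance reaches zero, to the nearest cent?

Promo months 1–15 at r₀ = 0%/12 = 0; months 16+ at r₁ = 15.7%/12 = 0.0130833.
After month 15 (no interest yet): B = €2,100.00 − 15·€50.00 = €1,350.00.
Then at r₁ with €50.00/mo: n₂ = −ln(1 − r₁·B/P)/ln(1+r₁) ≈ 33.53 → 34 more payments.
Total paid = 48·€50.00 + €26.41 = €2,426.41; interest = €2,426.41 − €2,100.00 = €326.41.

€326.41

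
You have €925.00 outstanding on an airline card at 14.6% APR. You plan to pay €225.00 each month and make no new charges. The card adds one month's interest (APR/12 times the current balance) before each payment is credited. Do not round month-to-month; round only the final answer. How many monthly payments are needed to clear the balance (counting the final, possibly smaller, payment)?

Monthly rate r = 14.6%/12 = 1.21667% = 0.0121667.
Recurrence: B ← B·(1+r) − €225.00.
Month 1: interest €11.25; balance after payment €711.25.
Month 2: interest €8.65; balance after payment €494.91.
Month 3: interest €6.02; balance after payment €275.93.
Month 4: interest €3.36; balance after payment €54.29.
Month 5: interest €0.66; balance after payment €0.00.

5 payments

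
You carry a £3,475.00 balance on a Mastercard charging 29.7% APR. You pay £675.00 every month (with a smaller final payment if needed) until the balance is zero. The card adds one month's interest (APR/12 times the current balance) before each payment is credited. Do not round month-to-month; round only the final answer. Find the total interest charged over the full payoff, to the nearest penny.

Monthly rate r = 29.7%/12 = 2.475% = 0.02475.
Payoff takes n = ⌈−ln(1 − rB₀/P)/ln(1+r)⌉ = ⌈5.575⌉ = 6 payments; the last is £390.02.
Total paid = 5·£675.00 + £390.02 = £3,765.02.
Total interest = total paid − principal = £3,765.02 − £3,475.00 = £290.02.

£290.02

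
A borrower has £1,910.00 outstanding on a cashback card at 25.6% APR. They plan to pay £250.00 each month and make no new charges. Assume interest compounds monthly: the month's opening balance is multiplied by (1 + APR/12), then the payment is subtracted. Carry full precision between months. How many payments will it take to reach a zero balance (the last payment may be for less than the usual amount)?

Monthly rate r = 25.6%/12 = 2.13333% = 0.0213333.
Recurrence: B ← B·(1+r) − £250.00.
Month 1: interest £40.75; balance after payment £1,700.75.
Month 2: interest £36.28; balance after payment £1,487.03.
Closed form: n = −ln(1 − rB₀/P)/ln(1+r) = −ln(0.83701)/ln(1.02133) ≈ 8.428, so the balance reaches zero during payment 9.

9 payments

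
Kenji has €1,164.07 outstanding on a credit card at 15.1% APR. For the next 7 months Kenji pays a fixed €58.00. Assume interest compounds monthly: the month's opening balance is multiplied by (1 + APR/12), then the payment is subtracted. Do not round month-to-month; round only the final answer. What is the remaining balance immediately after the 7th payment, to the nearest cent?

Monthly rate r = 15.1%/12 = 1.25833% = 0.0125833.
Each month: B ← B·(1+r) − €58.00.
Month 1: interest €14.65; balance after payment €1,120.72.
Month 2: interest €14.10; balance after payment €1,076.82.
Month 3: interest €13.55; balance after payment €1,032.37.
Month 4: interest €12.99; balance after payment €987.36.
Month 5: interest €12.42; balance after payment €941.79.
Month 6: interest €11.85; balance after payment €895.64.
Month 7: interest €11.27; balance after payment €848.91.

€848.91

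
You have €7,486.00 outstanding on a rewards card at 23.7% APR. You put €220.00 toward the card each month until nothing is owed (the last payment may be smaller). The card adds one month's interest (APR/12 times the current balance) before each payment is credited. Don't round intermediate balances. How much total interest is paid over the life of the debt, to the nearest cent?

€5,054.93

Monthly rate r = 23.7%/12 = 1.975% = 0.01975.
Payoff takes n = ⌈−ln(1 − rB₀/P)/ln(1+r)⌉ = ⌈57.004⌉ = 58 payments; the last is €0.93.
Total paid = 57·€220.00 + €0.93 = €12,540.93.
Total interest = total paid − principal = €12,540.93 − €7,486.00 = €5,054.93.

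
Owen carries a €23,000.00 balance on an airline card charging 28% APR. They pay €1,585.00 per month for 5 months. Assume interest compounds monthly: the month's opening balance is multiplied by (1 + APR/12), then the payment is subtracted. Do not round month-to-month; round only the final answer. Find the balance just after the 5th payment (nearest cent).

Monthly rate r = 28%/12 = 2.33333% = 0.0233333.
Each month: B ← B·(1+r) − €1,585.00.
Month 1: interest €536.67; balance after payment €21,951.67.
Month 2: interest €512.21; balance after payment €20,878.87.
Month 3: interest €487.17; balance after payment €19,781.05.
Month 4: interest €461.56; balance after payment €18,657.60.
Month 5: interest €435.34; balance after payment €17,507.95.

€17,507.95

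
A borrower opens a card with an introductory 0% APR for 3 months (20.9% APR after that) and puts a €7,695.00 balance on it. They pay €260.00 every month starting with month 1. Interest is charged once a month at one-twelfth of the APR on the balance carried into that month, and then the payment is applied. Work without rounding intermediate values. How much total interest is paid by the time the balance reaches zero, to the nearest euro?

€2,453

Promo months 1–3 at r₀ = 0%/12 = 0; months 4+ at r₁ = 20.9%/12 = 0.0174167.
After month 3 (no interest yet): B = €7,695.00 − 3·€260.00 = €6,915.00.
Then at r₁ with €260.00/mo: n₂ = −ln(1 − r₁·B/P)/ln(1+r₁) ≈ 36.03 → 37 more payments.
Total paid = 39·€260.00 + €8.47 = €10,148.47; interest = €10,148.47 − €7,695.00 = €2,453.47.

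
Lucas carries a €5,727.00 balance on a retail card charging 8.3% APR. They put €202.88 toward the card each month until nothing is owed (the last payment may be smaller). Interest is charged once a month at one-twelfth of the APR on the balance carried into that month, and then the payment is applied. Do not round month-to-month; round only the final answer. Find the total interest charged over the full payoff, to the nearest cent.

€666.70

Monthly rate r = 8.3%/12 = 0.691667% = 0.00691667.
Payoff takes n = ⌈−ln(1 − rB₀/P)/ln(1+r)⌉ = ⌈31.514⌉ = 32 payments; the last is €104.42.
Total paid = 31·€202.88 + €104.42 = €6,393.70.
Total interest = total paid − principal = €6,393.70 − €5,727.00 = €666.70.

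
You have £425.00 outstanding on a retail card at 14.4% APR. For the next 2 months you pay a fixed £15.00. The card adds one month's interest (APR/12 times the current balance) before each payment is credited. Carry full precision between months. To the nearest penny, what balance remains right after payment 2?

£405.08

Monthly rate r = 14.4%/12 = 1.2% = 0.012.
Each month: B ← B·(1+r) − £15.00.
Month 1: interest £5.10; balance after payment £415.10.
Month 2: interest £4.98; balance after payment £405.08.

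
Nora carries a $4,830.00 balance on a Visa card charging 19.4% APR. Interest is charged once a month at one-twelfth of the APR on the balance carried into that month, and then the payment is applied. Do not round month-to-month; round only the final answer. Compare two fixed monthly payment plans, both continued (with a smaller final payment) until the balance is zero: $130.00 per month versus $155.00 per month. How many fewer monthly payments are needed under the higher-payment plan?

Monthly rate r = 19.4%/12 = 1.61667% = 0.0161667.
At $130.00/mo: n = ⌈−ln(1 − rB₀/P)/ln(1+r)⌉ = 58 payments (last $30.96); total interest = total paid − $4,830.00 = $2,610.96.
At $155.00/mo: 44 payments (last $107.71); total interest $1,942.71.
Payments saved = 58 − 44 = 14.

14 fewer payments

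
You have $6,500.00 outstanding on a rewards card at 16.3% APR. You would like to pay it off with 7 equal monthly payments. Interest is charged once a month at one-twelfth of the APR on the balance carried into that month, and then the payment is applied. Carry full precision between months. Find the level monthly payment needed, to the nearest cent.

Monthly rate r = 16.3%/12 = 1.35833% = 0.0135833.
Level-payment amortization: P = B₀·r / (1 − (1+r)^(−n)) = 6500.00·0.0135833 / (1 − 1.01358^(−7)).
Denominator 1 − (1+r)^(−7) = 0.0901207203.
P = 88.2917 / 0.0901207203 ≈ 979.70.

$979.70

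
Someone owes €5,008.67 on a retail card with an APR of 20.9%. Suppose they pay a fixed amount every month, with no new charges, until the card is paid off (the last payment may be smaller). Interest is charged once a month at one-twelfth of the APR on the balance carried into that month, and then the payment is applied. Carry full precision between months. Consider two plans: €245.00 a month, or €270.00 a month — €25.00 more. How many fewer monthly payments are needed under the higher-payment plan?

3 fewer payments

Monthly rate r = 20.9%/12 = 1.74167% = 0.0174167.
At €245.00/mo: n = ⌈−ln(1 − rB₀/P)/ln(1+r)⌉ = 26 payments (last €120.84); total interest = total paid − €5,008.67 = €1,237.17.
At €270.00/mo: 23 payments (last €162.39); total interest €1,093.72.
Payments saved = 26 − 23 = 3.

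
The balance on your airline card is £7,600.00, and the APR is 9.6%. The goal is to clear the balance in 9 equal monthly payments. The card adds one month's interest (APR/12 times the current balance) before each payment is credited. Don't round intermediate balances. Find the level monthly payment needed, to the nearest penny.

£878.58

Monthly rate r = 9.6%/12 = 0.8% = 0.008.
Level-payment amortization: P = B₀·r / (1 − (1+r)^(−n)) = 7600.00·0.008 / (1 − 1.008^(−9)).
Denominator 1 − (1+r)^(−9) = 0.0692024939.
P = 60.8 / 0.0692024939 ≈ 878.58.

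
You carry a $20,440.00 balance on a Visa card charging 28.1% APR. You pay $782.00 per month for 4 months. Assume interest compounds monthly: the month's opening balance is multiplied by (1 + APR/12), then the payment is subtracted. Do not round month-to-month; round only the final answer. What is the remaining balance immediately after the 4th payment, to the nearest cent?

Monthly rate r = 28.1%/12 = 2.34167% = 0.0234167.
Each month: B ← B·(1+r) − $782.00.
Month 1: interest $478.64; balance after payment $20,136.64.
Month 2: interest $471.53; balance after payment $19,826.17.
Month 3: interest $464.26; balance after payment $19,508.43.
Month 4: interest $456.82; balance after payment $19,183.25.

$19,183.25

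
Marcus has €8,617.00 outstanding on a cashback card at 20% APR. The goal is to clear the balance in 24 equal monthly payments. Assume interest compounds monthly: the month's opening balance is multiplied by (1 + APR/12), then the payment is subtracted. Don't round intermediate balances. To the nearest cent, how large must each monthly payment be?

€438.57

Monthly rate r = 20%/12 = 1.66667% = 0.0166667.
Level-payment amortization: P = B₀·r / (1 − (1+r)^(−n)) = 8617.00·0.0166667 / (1 − 1.01667^(−24)).
Denominator 1 − (1+r)^(−24) = 0.327466428.
P = 143.617 / 0.327466428 ≈ 438.57.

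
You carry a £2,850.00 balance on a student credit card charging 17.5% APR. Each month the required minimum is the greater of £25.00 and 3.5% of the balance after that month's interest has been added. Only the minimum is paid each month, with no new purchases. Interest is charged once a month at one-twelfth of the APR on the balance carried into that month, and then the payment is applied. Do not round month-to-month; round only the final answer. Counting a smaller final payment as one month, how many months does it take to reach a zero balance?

Monthly rate r = 17.5%/12 = 1.45833% = 0.0145833.
While 3.5% of the post-interest balance exceeds £25.00, each month B ← (B·(1+r))·(1 − 0.035), i.e. B shrinks by the factor (1+r)·0.965 = 0.97907.
This holds for months 1–67. Entering month 68 the balance is £690.96; 3.5% of the post-interest balance is now below £25.00, so the flat £25.00 minimum applies from here.
From month 68 a fixed £25.00 at rate r clears £690.96 in 36 more payments. Total: 67 + 36 = 103 months.

103 months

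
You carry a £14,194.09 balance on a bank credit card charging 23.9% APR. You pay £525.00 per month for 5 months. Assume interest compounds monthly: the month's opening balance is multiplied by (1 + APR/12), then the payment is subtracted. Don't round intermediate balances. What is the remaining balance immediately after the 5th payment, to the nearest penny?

£12,933.36

Monthly rate r = 23.9%/12 = 1.99167% = 0.0199167.
Each month: B ← B·(1+r) − £525.00.
Month 1: interest £282.70; balance after payment £13,951.79.
Month 2: interest £277.87; balance after payment £13,704.66.
Month 3: interest £272.95; balance after payment £13,452.61.
Month 4: interest £267.93; balance after payment £13,195.54.
Month 5: interest £262.81; balance after payment £12,933.36.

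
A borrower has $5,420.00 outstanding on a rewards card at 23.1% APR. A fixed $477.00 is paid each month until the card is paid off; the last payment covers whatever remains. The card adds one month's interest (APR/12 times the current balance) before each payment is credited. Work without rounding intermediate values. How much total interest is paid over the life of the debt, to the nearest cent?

$755.33

Monthly rate r = 23.1%/12 = 1.925% = 0.01925.
Payoff takes n = ⌈−ln(1 − rB₀/P)/ln(1+r)⌉ = ⌈12.946⌉ = 13 payments; the last is $451.33.
Total paid = 12·$477.00 + $451.33 = $6,175.33.
Total interest = total paid − principal = $6,175.33 − $5,420.00 = $755.33.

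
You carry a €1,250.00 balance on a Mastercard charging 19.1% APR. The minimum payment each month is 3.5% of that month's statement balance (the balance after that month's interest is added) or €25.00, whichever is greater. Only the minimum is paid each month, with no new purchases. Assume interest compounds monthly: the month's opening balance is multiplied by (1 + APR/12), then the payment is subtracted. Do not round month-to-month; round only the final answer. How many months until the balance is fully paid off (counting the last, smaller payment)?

Monthly rate r = 19.1%/12 = 1.59167% = 0.0159167.
While 3.5% of the post-interest balance exceeds €25.00, each month B ← (B·(1+r))·(1 − 0.035), i.e. B shrinks by the factor (1+r)·0.965 = 0.98036.
This holds for months 1–30. Entering month 31 the balance is €689.40; 3.5% of the post-interest balance is now below €25.00, so the flat €25.00 minimum applies from here.
From month 31 a fixed €25.00 at rate r clears €689.40 in 37 more payments. Total: 30 + 37 = 67 months.

67 months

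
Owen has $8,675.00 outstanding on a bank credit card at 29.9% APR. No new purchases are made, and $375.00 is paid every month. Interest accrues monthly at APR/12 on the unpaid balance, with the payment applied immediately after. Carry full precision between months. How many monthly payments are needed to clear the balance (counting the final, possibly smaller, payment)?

Monthly rate r = 29.9%/12 = 2.49167% = 0.0249167.
Recurrence: B ← B·(1+r) − $375.00.
Month 1: interest $216.15; balance after payment $8,516.15.
Month 2: interest $212.19; balance after payment $8,353.35.
Closed form: n = −ln(1 − rB₀/P)/ln(1+r) = −ln(0.42359)/ln(1.02492) ≈ 34.902, so the balance reaches zero during payment 35.

35 months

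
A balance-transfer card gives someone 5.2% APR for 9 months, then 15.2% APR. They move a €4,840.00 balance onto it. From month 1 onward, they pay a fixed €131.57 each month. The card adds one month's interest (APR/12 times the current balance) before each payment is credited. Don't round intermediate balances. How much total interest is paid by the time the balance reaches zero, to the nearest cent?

Promo months 1–9 at r₀ = 5.2%/12 = 0.00433333; months 10+ at r₁ = 15.2%/12 = 0.0126667.
After month 9: iterate B ← B·(1+r₀) − €131.57 for 9 months → €3,827.20.
Then at r₁ with €131.57/mo: n₂ = −ln(1 − r₁·B/P)/ln(1+r₁) ≈ 36.51 → 37 more payments.
Total paid = 45·€131.57 + €67.66 = €5,988.31; interest = €5,988.31 − €4,840.00 = €1,148.31.

€1,148.31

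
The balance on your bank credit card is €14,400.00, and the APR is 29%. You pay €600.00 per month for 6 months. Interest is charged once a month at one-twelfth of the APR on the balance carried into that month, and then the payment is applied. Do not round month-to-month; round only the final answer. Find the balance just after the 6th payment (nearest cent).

Monthly rate r = 29%/12 = 2.41667% = 0.0241667.
Each month: B ← B·(1+r) − €600.00.
Month 1: interest €348.00; balance after payment €14,148.00.
Month 2: interest €341.91; balance after payment €13,889.91.
Month 3: interest €335.67; balance after payment €13,625.58.
Month 4: interest €329.28; balance after payment €13,354.87.
Month 5: interest €322.74; balance after payment €13,077.61.
Month 6: interest €316.04; balance after payment €12,793.65.

€12,793.65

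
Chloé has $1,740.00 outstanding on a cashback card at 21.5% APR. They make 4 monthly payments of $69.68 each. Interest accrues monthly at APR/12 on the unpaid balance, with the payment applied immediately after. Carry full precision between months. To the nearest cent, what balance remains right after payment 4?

Monthly rate r = 21.5%/12 = 1.79167% = 0.0179167.
Each month: B ← B·(1+r) − $69.68.
Month 1: interest $31.18; balance after payment $1,701.49.
Month 2: interest $30.49; balance after payment $1,662.30.
Month 3: interest $29.78; balance after payment $1,622.40.
Month 4: interest $29.07; balance after payment $1,581.79.

$1,581.79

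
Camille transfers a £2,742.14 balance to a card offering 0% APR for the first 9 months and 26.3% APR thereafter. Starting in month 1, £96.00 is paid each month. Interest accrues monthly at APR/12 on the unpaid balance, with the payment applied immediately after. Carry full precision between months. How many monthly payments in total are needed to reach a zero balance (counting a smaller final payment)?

35 months

Promo months 1–9 at r₀ = 0%/12 = 0; months 10+ at r₁ = 26.3%/12 = 0.0219167.
After month 9 (no interest yet): B = £2,742.14 − 9·£96.00 = £1,878.14.
Then at r₁ with £96.00/mo: n₂ = −ln(1 − r₁·B/P)/ln(1+r₁) ≈ 25.83 → 26 more payments.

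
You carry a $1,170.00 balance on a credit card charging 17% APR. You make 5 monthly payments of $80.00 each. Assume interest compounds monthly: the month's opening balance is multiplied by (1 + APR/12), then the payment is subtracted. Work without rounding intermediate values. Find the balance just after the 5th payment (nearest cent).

$843.76

Monthly rate r = 17%/12 = 1.41667% = 0.0141667.
Each month: B ← B·(1+r) − $80.00.
Month 1: interest $16.57; balance after payment $1,106.58.
Month 2: interest $15.68; balance after payment $1,042.25.
Month 3: interest $14.77; balance after payment $977.02.
Month 4: interest $13.84; balance after payment $910.86.
Month 5: interest $12.90; balance after payment $843.76.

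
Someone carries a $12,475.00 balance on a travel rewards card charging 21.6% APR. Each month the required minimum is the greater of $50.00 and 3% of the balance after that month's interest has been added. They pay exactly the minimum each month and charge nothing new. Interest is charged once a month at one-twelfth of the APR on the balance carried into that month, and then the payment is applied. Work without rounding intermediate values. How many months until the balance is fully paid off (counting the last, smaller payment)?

Monthly rate r = 21.6%/12 = 1.8% = 0.018.
While 3% of the post-interest balance exceeds $50.00, each month B ← (B·(1+r))·(1 − 0.03), i.e. B shrinks by the factor (1+r)·0.97 = 0.98746.
This holds for months 1–161. Entering month 162 the balance is $1,635.62; 3% of the post-interest balance is now below $50.00, so the flat $50.00 minimum applies from here.
From month 162 a fixed $50.00 at rate r clears $1,635.62 in 50 more payments. Total: 161 + 50 = 211 months.

211 months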